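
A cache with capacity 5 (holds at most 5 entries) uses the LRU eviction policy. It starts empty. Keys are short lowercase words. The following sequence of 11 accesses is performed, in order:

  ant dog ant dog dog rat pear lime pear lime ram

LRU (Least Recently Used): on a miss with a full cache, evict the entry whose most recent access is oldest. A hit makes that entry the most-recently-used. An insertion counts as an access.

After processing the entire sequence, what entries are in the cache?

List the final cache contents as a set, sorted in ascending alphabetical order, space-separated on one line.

LRU simulation (capacity=5):
  1. access ant: MISS. Cache (LRU->MRU): [ant]
  2. access dog: MISS. Cache (LRU->MRU): [ant dog]
  3. access ant: HIT. Cache (LRU->MRU): [dog ant]
  4. access dog: HIT. Cache (LRU->MRU): [ant dog]
  5. access dog: HIT. Cache (LRU->MRU): [ant dog]
  6. access rat: MISS. Cache (LRU->MRU): [ant dog rat]
  7. access pear: MISS. Cache (LRU->MRU): [ant dog rat pear]
  8. access lime: MISS. Cache (LRU->MRU): [ant dog rat pear lime]
  9. access pear: HIT. Cache (LRU->MRU): [ant dog rat lime pear]
  10. access lime: HIT. Cache (LRU->MRU): [ant dog rat pear lime]
  11. access ram: MISS, evict ant. Cache (LRU->MRU): [dog rat pear lime ram]
Total: 5 hits, 6 misses, 1 evictions

Answer: dog lime pear ram rat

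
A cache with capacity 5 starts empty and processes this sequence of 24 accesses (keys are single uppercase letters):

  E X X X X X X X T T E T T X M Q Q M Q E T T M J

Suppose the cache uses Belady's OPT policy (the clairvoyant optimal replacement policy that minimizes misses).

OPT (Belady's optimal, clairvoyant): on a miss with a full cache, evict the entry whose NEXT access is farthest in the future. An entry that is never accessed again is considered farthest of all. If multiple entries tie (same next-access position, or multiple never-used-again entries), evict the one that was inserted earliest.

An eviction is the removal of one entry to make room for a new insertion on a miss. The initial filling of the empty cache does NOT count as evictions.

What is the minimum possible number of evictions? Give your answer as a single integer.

OPT (Belady) simulation (capacity=5):
  1. access E: MISS. Cache: [E]
  2. access X: MISS. Cache: [E X]
  3. access X: HIT. Next use of X: step 4. Cache: [E X]
  4. access X: HIT. Next use of X: step 5. Cache: [E X]
  5. access X: HIT. Next use of X: step 6. Cache: [E X]
  6. access X: HIT. Next use of X: step 7. Cache: [E X]
  7. access X: HIT. Next use of X: step 8. Cache: [E X]
  8. access X: HIT. Next use of X: step 14. Cache: [E X]
  9. access T: MISS. Cache: [E X T]
  10. access T: HIT. Next use of T: step 12. Cache: [E X T]
  11. access E: HIT. Next use of E: step 20. Cache: [E X T]
  12. access T: HIT. Next use of T: step 13. Cache: [E X T]
  13. access T: HIT. Next use of T: step 21. Cache: [E X T]
  14. access X: HIT. Next use of X: never. Cache: [E X T]
  15. access M: MISS. Cache: [E X T M]
  16. access Q: MISS. Cache: [E X T M Q]
  17. access Q: HIT. Next use of Q: step 19. Cache: [E X T M Q]
  18. access M: HIT. Next use of M: step 23. Cache: [E X T M Q]
  19. access Q: HIT. Next use of Q: never. Cache: [E X T M Q]
  20. access E: HIT. Next use of E: never. Cache: [E X T M Q]
  21. access T: HIT. Next use of T: step 22. Cache: [E X T M Q]
  22. access T: HIT. Next use of T: never. Cache: [E X T M Q]
  23. access M: HIT. Next use of M: never. Cache: [E X T M Q]
  24. access J: MISS, evict E (next use: never). Cache: [X T M Q J]
Total: 18 hits, 6 misses, 1 evictions

Answer: 1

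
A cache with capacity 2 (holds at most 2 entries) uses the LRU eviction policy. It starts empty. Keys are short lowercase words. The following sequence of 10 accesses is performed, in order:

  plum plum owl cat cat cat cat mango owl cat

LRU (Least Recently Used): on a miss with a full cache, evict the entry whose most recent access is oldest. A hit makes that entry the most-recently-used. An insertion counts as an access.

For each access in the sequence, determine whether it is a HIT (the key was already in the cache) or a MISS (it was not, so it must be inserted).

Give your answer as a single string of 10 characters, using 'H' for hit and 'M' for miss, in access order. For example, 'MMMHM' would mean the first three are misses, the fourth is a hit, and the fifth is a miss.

LRU simulation (capacity=2):
  1. access plum: MISS. Cache (LRU->MRU): [plum]
  2. access plum: HIT. Cache (LRU->MRU): [plum]
  3. access owl: MISS. Cache (LRU->MRU): [plum owl]
  4. access cat: MISS, evict plum. Cache (LRU->MRU): [owl cat]
  5. access cat: HIT. Cache (LRU->MRU): [owl cat]
  6. access cat: HIT. Cache (LRU->MRU): [owl cat]
  7. access cat: HIT. Cache (LRU->MRU): [owl cat]
  8. access mango: MISS, evict owl. Cache (LRU->MRU): [cat mango]
  9. access owl: MISS, evict cat. Cache (LRU->MRU): [mango owl]
  10. access cat: MISS, evict mango. Cache (LRU->MRU): [owl cat]
Total: 4 hits, 6 misses, 4 evictions

Answer: MHMMHHHMMM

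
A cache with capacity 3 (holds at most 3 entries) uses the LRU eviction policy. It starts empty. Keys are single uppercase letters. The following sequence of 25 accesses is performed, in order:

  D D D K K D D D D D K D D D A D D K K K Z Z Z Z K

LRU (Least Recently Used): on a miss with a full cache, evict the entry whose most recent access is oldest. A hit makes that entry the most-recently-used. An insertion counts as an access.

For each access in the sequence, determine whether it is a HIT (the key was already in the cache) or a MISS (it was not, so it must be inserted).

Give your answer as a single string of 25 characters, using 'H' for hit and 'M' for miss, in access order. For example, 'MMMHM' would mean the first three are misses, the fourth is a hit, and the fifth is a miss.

Answer: MHHMHHHHHHHHHHMHHHHHMHHHH

Derivation:
LRU simulation (capacity=3):
  1. access D: MISS. Cache (LRU->MRU): [D]
  2. access D: HIT. Cache (LRU->MRU): [D]
  3. access D: HIT. Cache (LRU->MRU): [D]
  4. access K: MISS. Cache (LRU->MRU): [D K]
  5. access K: HIT. Cache (LRU->MRU): [D K]
  6. access D: HIT. Cache (LRU->MRU): [K D]
  7. access D: HIT. Cache (LRU->MRU): [K D]
  8. access D: HIT. Cache (LRU->MRU): [K D]
  9. access D: HIT. Cache (LRU->MRU): [K D]
  10. access D: HIT. Cache (LRU->MRU): [K D]
  11. access K: HIT. Cache (LRU->MRU): [D K]
  12. access D: HIT. Cache (LRU->MRU): [K D]
  13. access D: HIT. Cache (LRU->MRU): [K D]
  14. access D: HIT. Cache (LRU->MRU): [K D]
  15. access A: MISS. Cache (LRU->MRU): [K D A]
  16. access D: HIT. Cache (LRU->MRU): [K A D]
  17. access D: HIT. Cache (LRU->MRU): [K A D]
  18. access K: HIT. Cache (LRU->MRU): [A D K]
  19. access K: HIT. Cache (LRU->MRU): [A D K]
  20. access K: HIT. Cache (LRU->MRU): [A D K]
  21. access Z: MISS, evict A. Cache (LRU->MRU): [D K Z]
  22. access Z: HIT. Cache (LRU->MRU): [D K Z]
  23. access Z: HIT. Cache (LRU->MRU): [D K Z]
  24. access Z: HIT. Cache (LRU->MRU): [D K Z]
  25. access K: HIT. Cache (LRU->MRU): [D Z K]
Total: 21 hits, 4 misses, 1 evictions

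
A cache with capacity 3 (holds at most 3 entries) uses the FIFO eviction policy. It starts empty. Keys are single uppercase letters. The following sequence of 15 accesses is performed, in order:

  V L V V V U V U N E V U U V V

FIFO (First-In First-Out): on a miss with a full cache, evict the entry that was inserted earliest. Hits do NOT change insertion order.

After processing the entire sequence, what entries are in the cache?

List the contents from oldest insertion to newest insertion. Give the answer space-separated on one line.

Answer: E V U

Derivation:
FIFO simulation (capacity=3):
  1. access V: MISS. Cache (old->new): [V]
  2. access L: MISS. Cache (old->new): [V L]
  3. access V: HIT. Cache (old->new): [V L]
  4. access V: HIT. Cache (old->new): [V L]
  5. access V: HIT. Cache (old->new): [V L]
  6. access U: MISS. Cache (old->new): [V L U]
  7. access V: HIT. Cache (old->new): [V L U]
  8. access U: HIT. Cache (old->new): [V L U]
  9. access N: MISS, evict V. Cache (old->new): [L U N]
  10. access E: MISS, evict L. Cache (old->new): [U N E]
  11. access V: MISS, evict U. Cache (old->new): [N E V]
  12. access U: MISS, evict N. Cache (old->new): [E V U]
  13. access U: HIT. Cache (old->new): [E V U]
  14. access V: HIT. Cache (old->new): [E V U]
  15. access V: HIT. Cache (old->new): [E V U]
Total: 8 hits, 7 misses, 4 evictions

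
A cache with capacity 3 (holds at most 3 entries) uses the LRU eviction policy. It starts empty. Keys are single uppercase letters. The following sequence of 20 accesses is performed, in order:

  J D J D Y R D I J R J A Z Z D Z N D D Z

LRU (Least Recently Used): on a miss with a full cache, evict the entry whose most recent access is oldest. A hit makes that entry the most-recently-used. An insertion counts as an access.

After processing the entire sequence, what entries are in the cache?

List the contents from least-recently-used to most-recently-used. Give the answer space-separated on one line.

Answer: N D Z

Derivation:
LRU simulation (capacity=3):
  1. access J: MISS. Cache (LRU->MRU): [J]
  2. access D: MISS. Cache (LRU->MRU): [J D]
  3. access J: HIT. Cache (LRU->MRU): [D J]
  4. access D: HIT. Cache (LRU->MRU): [J D]
  5. access Y: MISS. Cache (LRU->MRU): [J D Y]
  6. access R: MISS, evict J. Cache (LRU->MRU): [D Y R]
  7. access D: HIT. Cache (LRU->MRU): [Y R D]
  8. access I: MISS, evict Y. Cache (LRU->MRU): [R D I]
  9. access J: MISS, evict R. Cache (LRU->MRU): [D I J]
  10. access R: MISS, evict D. Cache (LRU->MRU): [I J R]
  11. access J: HIT. Cache (LRU->MRU): [I R J]
  12. access A: MISS, evict I. Cache (LRU->MRU): [R J A]
  13. access Z: MISS, evict R. Cache (LRU->MRU): [J A Z]
  14. access Z: HIT. Cache (LRU->MRU): [J A Z]
  15. access D: MISS, evict J. Cache (LRU->MRU): [A Z D]
  16. access Z: HIT. Cache (LRU->MRU): [A D Z]
  17. access N: MISS, evict A. Cache (LRU->MRU): [D Z N]
  18. access D: HIT. Cache (LRU->MRU): [Z N D]
  19. access D: HIT. Cache (LRU->MRU): [Z N D]
  20. access Z: HIT. Cache (LRU->MRU): [N D Z]
Total: 9 hits, 11 misses, 8 evictions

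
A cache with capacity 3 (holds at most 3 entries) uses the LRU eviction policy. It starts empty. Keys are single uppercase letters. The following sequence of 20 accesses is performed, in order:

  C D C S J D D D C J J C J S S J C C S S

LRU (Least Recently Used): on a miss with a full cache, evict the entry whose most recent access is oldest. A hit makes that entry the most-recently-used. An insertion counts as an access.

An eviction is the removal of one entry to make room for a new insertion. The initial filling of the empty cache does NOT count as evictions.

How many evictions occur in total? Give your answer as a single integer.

LRU simulation (capacity=3):
  1. access C: MISS. Cache (LRU->MRU): [C]
  2. access D: MISS. Cache (LRU->MRU): [C D]
  3. access C: HIT. Cache (LRU->MRU): [D C]
  4. access S: MISS. Cache (LRU->MRU): [D C S]
  5. access J: MISS, evict D. Cache (LRU->MRU): [C S J]
  6. access D: MISS, evict C. Cache (LRU->MRU): [S J D]
  7. access D: HIT. Cache (LRU->MRU): [S J D]
  8. access D: HIT. Cache (LRU->MRU): [S J D]
  9. access C: MISS, evict S. Cache (LRU->MRU): [J D C]
  10. access J: HIT. Cache (LRU->MRU): [D C J]
  11. access J: HIT. Cache (LRU->MRU): [D C J]
  12. access C: HIT. Cache (LRU->MRU): [D J C]
  13. access J: HIT. Cache (LRU->MRU): [D C J]
  14. access S: MISS, evict D. Cache (LRU->MRU): [C J S]
  15. access S: HIT. Cache (LRU->MRU): [C J S]
  16. access J: HIT. Cache (LRU->MRU): [C S J]
  17. access C: HIT. Cache (LRU->MRU): [S J C]
  18. access C: HIT. Cache (LRU->MRU): [S J C]
  19. access S: HIT. Cache (LRU->MRU): [J C S]
  20. access S: HIT. Cache (LRU->MRU): [J C S]
Total: 13 hits, 7 misses, 4 evictions

Answer: 4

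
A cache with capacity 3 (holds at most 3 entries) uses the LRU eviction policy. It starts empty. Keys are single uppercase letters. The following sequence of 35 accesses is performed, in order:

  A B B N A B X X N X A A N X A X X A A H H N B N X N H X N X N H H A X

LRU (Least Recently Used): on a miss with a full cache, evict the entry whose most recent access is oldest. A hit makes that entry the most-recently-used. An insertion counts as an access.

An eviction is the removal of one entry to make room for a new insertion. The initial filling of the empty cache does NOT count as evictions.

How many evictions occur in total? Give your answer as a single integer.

LRU simulation (capacity=3):
  1. access A: MISS. Cache (LRU->MRU): [A]
  2. access B: MISS. Cache (LRU->MRU): [A B]
  3. access B: HIT. Cache (LRU->MRU): [A B]
  4. access N: MISS. Cache (LRU->MRU): [A B N]
  5. access A: HIT. Cache (LRU->MRU): [B N A]
  6. access B: HIT. Cache (LRU->MRU): [N A B]
  7. access X: MISS, evict N. Cache (LRU->MRU): [A B X]
  8. access X: HIT. Cache (LRU->MRU): [A B X]
  9. access N: MISS, evict A. Cache (LRU->MRU): [B X N]
  10. access X: HIT. Cache (LRU->MRU): [B N X]
  11. access A: MISS, evict B. Cache (LRU->MRU): [N X A]
  12. access A: HIT. Cache (LRU->MRU): [N X A]
  13. access N: HIT. Cache (LRU->MRU): [X A N]
  14. access X: HIT. Cache (LRU->MRU): [A N X]
  15. access A: HIT. Cache (LRU->MRU): [N X A]
  16. access X: HIT. Cache (LRU->MRU): [N A X]
  17. access X: HIT. Cache (LRU->MRU): [N A X]
  18. access A: HIT. Cache (LRU->MRU): [N X A]
  19. access A: HIT. Cache (LRU->MRU): [N X A]
  20. access H: MISS, evict N. Cache (LRU->MRU): [X A H]
  21. access H: HIT. Cache (LRU->MRU): [X A H]
  22. access N: MISS, evict X. Cache (LRU->MRU): [A H N]
  23. access B: MISS, evict A. Cache (LRU->MRU): [H N B]
  24. access N: HIT. Cache (LRU->MRU): [H B N]
  25. access X: MISS, evict H. Cache (LRU->MRU): [B N X]
  26. access N: HIT. Cache (LRU->MRU): [B X N]
  27. access H: MISS, evict B. Cache (LRU->MRU): [X N H]
  28. access X: HIT. Cache (LRU->MRU): [N H X]
  29. access N: HIT. Cache (LRU->MRU): [H X N]
  30. access X: HIT. Cache (LRU->MRU): [H N X]
  31. access N: HIT. Cache (LRU->MRU): [H X N]
  32. access H: HIT. Cache (LRU->MRU): [X N H]
  33. access H: HIT. Cache (LRU->MRU): [X N H]
  34. access A: MISS, evict X. Cache (LRU->MRU): [N H A]
  35. access X: MISS, evict N. Cache (LRU->MRU): [H A X]
Total: 22 hits, 13 misses, 10 evictions

Answer: 10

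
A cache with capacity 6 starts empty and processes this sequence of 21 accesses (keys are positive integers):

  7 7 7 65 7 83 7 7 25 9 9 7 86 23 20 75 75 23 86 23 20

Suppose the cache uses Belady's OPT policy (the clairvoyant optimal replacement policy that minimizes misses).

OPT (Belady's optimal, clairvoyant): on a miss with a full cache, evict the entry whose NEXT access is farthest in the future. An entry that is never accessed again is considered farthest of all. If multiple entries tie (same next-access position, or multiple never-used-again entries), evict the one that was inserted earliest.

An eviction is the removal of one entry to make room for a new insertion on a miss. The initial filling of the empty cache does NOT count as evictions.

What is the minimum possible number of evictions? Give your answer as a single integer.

Answer: 3

Derivation:
OPT (Belady) simulation (capacity=6):
  1. access 7: MISS. Cache: [7]
  2. access 7: HIT. Next use of 7: step 3. Cache: [7]
  3. access 7: HIT. Next use of 7: step 5. Cache: [7]
  4. access 65: MISS. Cache: [7 65]
  5. access 7: HIT. Next use of 7: step 7. Cache: [7 65]
  6. access 83: MISS. Cache: [7 65 83]
  7. access 7: HIT. Next use of 7: step 8. Cache: [7 65 83]
  8. access 7: HIT. Next use of 7: step 12. Cache: [7 65 83]
  9. access 25: MISS. Cache: [7 65 83 25]
  10. access 9: MISS. Cache: [7 65 83 25 9]
  11. access 9: HIT. Next use of 9: never. Cache: [7 65 83 25 9]
  12. access 7: HIT. Next use of 7: never. Cache: [7 65 83 25 9]
  13. access 86: MISS. Cache: [7 65 83 25 9 86]
  14. access 23: MISS, evict 7 (next use: never). Cache: [65 83 25 9 86 23]
  15. access 20: MISS, evict 65 (next use: never). Cache: [83 25 9 86 23 20]
  16. access 75: MISS, evict 83 (next use: never). Cache: [25 9 86 23 20 75]
  17. access 75: HIT. Next use of 75: never. Cache: [25 9 86 23 20 75]
  18. access 23: HIT. Next use of 23: step 20. Cache: [25 9 86 23 20 75]
  19. access 86: HIT. Next use of 86: never. Cache: [25 9 86 23 20 75]
  20. access 23: HIT. Next use of 23: never. Cache: [25 9 86 23 20 75]
  21. access 20: HIT. Next use of 20: never. Cache: [25 9 86 23 20 75]
Total: 12 hits, 9 misses, 3 evictions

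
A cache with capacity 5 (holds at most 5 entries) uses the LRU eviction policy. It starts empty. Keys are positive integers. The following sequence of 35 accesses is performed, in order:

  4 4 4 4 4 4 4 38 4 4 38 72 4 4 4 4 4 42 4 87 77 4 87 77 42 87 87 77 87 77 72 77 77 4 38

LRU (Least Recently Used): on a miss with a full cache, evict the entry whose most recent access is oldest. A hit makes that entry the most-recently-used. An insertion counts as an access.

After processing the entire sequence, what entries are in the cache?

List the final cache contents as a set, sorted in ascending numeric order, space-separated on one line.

Answer: 4 38 72 77 87

Derivation:
LRU simulation (capacity=5):
  1. access 4: MISS. Cache (LRU->MRU): [4]
  2. access 4: HIT. Cache (LRU->MRU): [4]
  3. access 4: HIT. Cache (LRU->MRU): [4]
  4. access 4: HIT. Cache (LRU->MRU): [4]
  5. access 4: HIT. Cache (LRU->MRU): [4]
  6. access 4: HIT. Cache (LRU->MRU): [4]
  7. access 4: HIT. Cache (LRU->MRU): [4]
  8. access 38: MISS. Cache (LRU->MRU): [4 38]
  9. access 4: HIT. Cache (LRU->MRU): [38 4]
  10. access 4: HIT. Cache (LRU->MRU): [38 4]
  11. access 38: HIT. Cache (LRU->MRU): [4 38]
  12. access 72: MISS. Cache (LRU->MRU): [4 38 72]
  13. access 4: HIT. Cache (LRU->MRU): [38 72 4]
  14. access 4: HIT. Cache (LRU->MRU): [38 72 4]
  15. access 4: HIT. Cache (LRU->MRU): [38 72 4]
  16. access 4: HIT. Cache (LRU->MRU): [38 72 4]
  17. access 4: HIT. Cache (LRU->MRU): [38 72 4]
  18. access 42: MISS. Cache (LRU->MRU): [38 72 4 42]
  19. access 4: HIT. Cache (LRU->MRU): [38 72 42 4]
  20. access 87: MISS. Cache (LRU->MRU): [38 72 42 4 87]
  21. access 77: MISS, evict 38. Cache (LRU->MRU): [72 42 4 87 77]
  22. access 4: HIT. Cache (LRU->MRU): [72 42 87 77 4]
  23. access 87: HIT. Cache (LRU->MRU): [72 42 77 4 87]
  24. access 77: HIT. Cache (LRU->MRU): [72 42 4 87 77]
  25. access 42: HIT. Cache (LRU->MRU): [72 4 87 77 42]
  26. access 87: HIT. Cache (LRU->MRU): [72 4 77 42 87]
  27. access 87: HIT. Cache (LRU->MRU): [72 4 77 42 87]
  28. access 77: HIT. Cache (LRU->MRU): [72 4 42 87 77]
  29. access 87: HIT. Cache (LRU->MRU): [72 4 42 77 87]
  30. access 77: HIT. Cache (LRU->MRU): [72 4 42 87 77]
  31. access 72: HIT. Cache (LRU->MRU): [4 42 87 77 72]
  32. access 77: HIT. Cache (LRU->MRU): [4 42 87 72 77]
  33. access 77: HIT. Cache (LRU->MRU): [4 42 87 72 77]
  34. access 4: HIT. Cache (LRU->MRU): [42 87 72 77 4]
  35. access 38: MISS, evict 42. Cache (LRU->MRU): [87 72 77 4 38]
Total: 28 hits, 7 misses, 2 evictions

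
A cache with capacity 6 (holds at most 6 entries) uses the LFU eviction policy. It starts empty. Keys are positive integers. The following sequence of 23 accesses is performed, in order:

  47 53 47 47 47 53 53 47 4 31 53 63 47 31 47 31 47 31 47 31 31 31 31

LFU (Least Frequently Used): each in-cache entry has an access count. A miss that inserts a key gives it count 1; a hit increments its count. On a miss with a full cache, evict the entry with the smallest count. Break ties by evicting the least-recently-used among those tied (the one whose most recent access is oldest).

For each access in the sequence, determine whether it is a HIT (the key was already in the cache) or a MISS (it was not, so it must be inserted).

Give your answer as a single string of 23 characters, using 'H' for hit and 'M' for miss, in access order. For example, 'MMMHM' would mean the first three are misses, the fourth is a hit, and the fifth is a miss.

Answer: MMHHHHHHMMHMHHHHHHHHHHH

Derivation:
LFU simulation (capacity=6):
  1. access 47: MISS. Cache: [47(c=1)]
  2. access 53: MISS. Cache: [47(c=1) 53(c=1)]
  3. access 47: HIT, count now 2. Cache: [53(c=1) 47(c=2)]
  4. access 47: HIT, count now 3. Cache: [53(c=1) 47(c=3)]
  5. access 47: HIT, count now 4. Cache: [53(c=1) 47(c=4)]
  6. access 53: HIT, count now 2. Cache: [53(c=2) 47(c=4)]
  7. access 53: HIT, count now 3. Cache: [53(c=3) 47(c=4)]
  8. access 47: HIT, count now 5. Cache: [53(c=3) 47(c=5)]
  9. access 4: MISS. Cache: [4(c=1) 53(c=3) 47(c=5)]
  10. access 31: MISS. Cache: [4(c=1) 31(c=1) 53(c=3) 47(c=5)]
  11. access 53: HIT, count now 4. Cache: [4(c=1) 31(c=1) 53(c=4) 47(c=5)]
  12. access 63: MISS. Cache: [4(c=1) 31(c=1) 63(c=1) 53(c=4) 47(c=5)]
  13. access 47: HIT, count now 6. Cache: [4(c=1) 31(c=1) 63(c=1) 53(c=4) 47(c=6)]
  14. access 31: HIT, count now 2. Cache: [4(c=1) 63(c=1) 31(c=2) 53(c=4) 47(c=6)]
  15. access 47: HIT, count now 7. Cache: [4(c=1) 63(c=1) 31(c=2) 53(c=4) 47(c=7)]
  16. access 31: HIT, count now 3. Cache: [4(c=1) 63(c=1) 31(c=3) 53(c=4) 47(c=7)]
  17. access 47: HIT, count now 8. Cache: [4(c=1) 63(c=1) 31(c=3) 53(c=4) 47(c=8)]
  18. access 31: HIT, count now 4. Cache: [4(c=1) 63(c=1) 53(c=4) 31(c=4) 47(c=8)]
  19. access 47: HIT, count now 9. Cache: [4(c=1) 63(c=1) 53(c=4) 31(c=4) 47(c=9)]
  20. access 31: HIT, count now 5. Cache: [4(c=1) 63(c=1) 53(c=4) 31(c=5) 47(c=9)]
  21. access 31: HIT, count now 6. Cache: [4(c=1) 63(c=1) 53(c=4) 31(c=6) 47(c=9)]
  22. access 31: HIT, count now 7. Cache: [4(c=1) 63(c=1) 53(c=4) 31(c=7) 47(c=9)]
  23. access 31: HIT, count now 8. Cache: [4(c=1) 63(c=1) 53(c=4) 31(c=8) 47(c=9)]
Total: 18 hits, 5 misses, 0 evictions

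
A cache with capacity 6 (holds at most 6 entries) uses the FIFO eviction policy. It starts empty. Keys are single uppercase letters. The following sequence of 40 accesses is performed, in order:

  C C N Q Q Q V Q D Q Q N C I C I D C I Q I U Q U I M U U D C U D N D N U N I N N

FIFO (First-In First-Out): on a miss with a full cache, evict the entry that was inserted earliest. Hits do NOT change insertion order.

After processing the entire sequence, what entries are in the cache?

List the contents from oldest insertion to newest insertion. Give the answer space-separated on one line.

FIFO simulation (capacity=6):
  1. access C: MISS. Cache (old->new): [C]
  2. access C: HIT. Cache (old->new): [C]
  3. access N: MISS. Cache (old->new): [C N]
  4. access Q: MISS. Cache (old->new): [C N Q]
  5. access Q: HIT. Cache (old->new): [C N Q]
  6. access Q: HIT. Cache (old->new): [C N Q]
  7. access V: MISS. Cache (old->new): [C N Q V]
  8. access Q: HIT. Cache (old->new): [C N Q V]
  9. access D: MISS. Cache (old->new): [C N Q V D]
  10. access Q: HIT. Cache (old->new): [C N Q V D]
  11. access Q: HIT. Cache (old->new): [C N Q V D]
  12. access N: HIT. Cache (old->new): [C N Q V D]
  13. access C: HIT. Cache (old->new): [C N Q V D]
  14. access I: MISS. Cache (old->new): [C N Q V D I]
  15. access C: HIT. Cache (old->new): [C N Q V D I]
  16. access I: HIT. Cache (old->new): [C N Q V D I]
  17. access D: HIT. Cache (old->new): [C N Q V D I]
  18. access C: HIT. Cache (old->new): [C N Q V D I]
  19. access I: HIT. Cache (old->new): [C N Q V D I]
  20. access Q: HIT. Cache (old->new): [C N Q V D I]
  21. access I: HIT. Cache (old->new): [C N Q V D I]
  22. access U: MISS, evict C. Cache (old->new): [N Q V D I U]
  23. access Q: HIT. Cache (old->new): [N Q V D I U]
  24. access U: HIT. Cache (old->new): [N Q V D I U]
  25. access I: HIT. Cache (old->new): [N Q V D I U]
  26. access M: MISS, evict N. Cache (old->new): [Q V D I U M]
  27. access U: HIT. Cache (old->new): [Q V D I U M]
  28. access U: HIT. Cache (old->new): [Q V D I U M]
  29. access D: HIT. Cache (old->new): [Q V D I U M]
  30. access C: MISS, evict Q. Cache (old->new): [V D I U M C]
  31. access U: HIT. Cache (old->new): [V D I U M C]
  32. access D: HIT. Cache (old->new): [V D I U M C]
  33. access N: MISS, evict V. Cache (old->new): [D I U M C N]
  34. access D: HIT. Cache (old->new): [D I U M C N]
  35. access N: HIT. Cache (old->new): [D I U M C N]
  36. access U: HIT. Cache (old->new): [D I U M C N]
  37. access N: HIT. Cache (old->new): [D I U M C N]
  38. access I: HIT. Cache (old->new): [D I U M C N]
  39. access N: HIT. Cache (old->new): [D I U M C N]
  40. access N: HIT. Cache (old->new): [D I U M C N]
Total: 30 hits, 10 misses, 4 evictions

Answer: D I U M C N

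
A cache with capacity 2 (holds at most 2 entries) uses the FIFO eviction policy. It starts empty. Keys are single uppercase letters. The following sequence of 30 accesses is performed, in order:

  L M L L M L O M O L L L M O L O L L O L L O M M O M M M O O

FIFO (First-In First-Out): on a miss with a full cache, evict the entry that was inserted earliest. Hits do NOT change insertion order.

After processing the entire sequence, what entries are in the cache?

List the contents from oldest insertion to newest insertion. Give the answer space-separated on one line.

FIFO simulation (capacity=2):
  1. access L: MISS. Cache (old->new): [L]
  2. access M: MISS. Cache (old->new): [L M]
  3. access L: HIT. Cache (old->new): [L M]
  4. access L: HIT. Cache (old->new): [L M]
  5. access M: HIT. Cache (old->new): [L M]
  6. access L: HIT. Cache (old->new): [L M]
  7. access O: MISS, evict L. Cache (old->new): [M O]
  8. access M: HIT. Cache (old->new): [M O]
  9. access O: HIT. Cache (old->new): [M O]
  10. access L: MISS, evict M. Cache (old->new): [O L]
  11. access L: HIT. Cache (old->new): [O L]
  12. access L: HIT. Cache (old->new): [O L]
  13. access M: MISS, evict O. Cache (old->new): [L M]
  14. access O: MISS, evict L. Cache (old->new): [M O]
  15. access L: MISS, evict M. Cache (old->new): [O L]
  16. access O: HIT. Cache (old->new): [O L]
  17. access L: HIT. Cache (old->new): [O L]
  18. access L: HIT. Cache (old->new): [O L]
  19. access O: HIT. Cache (old->new): [O L]
  20. access L: HIT. Cache (old->new): [O L]
  21. access L: HIT. Cache (old->new): [O L]
  22. access O: HIT. Cache (old->new): [O L]
  23. access M: MISS, evict O. Cache (old->new): [L M]
  24. access M: HIT. Cache (old->new): [L M]
  25. access O: MISS, evict L. Cache (old->new): [M O]
  26. access M: HIT. Cache (old->new): [M O]
  27. access M: HIT. Cache (old->new): [M O]
  28. access M: HIT. Cache (old->new): [M O]
  29. access O: HIT. Cache (old->new): [M O]
  30. access O: HIT. Cache (old->new): [M O]
Total: 21 hits, 9 misses, 7 evictions

Answer: M O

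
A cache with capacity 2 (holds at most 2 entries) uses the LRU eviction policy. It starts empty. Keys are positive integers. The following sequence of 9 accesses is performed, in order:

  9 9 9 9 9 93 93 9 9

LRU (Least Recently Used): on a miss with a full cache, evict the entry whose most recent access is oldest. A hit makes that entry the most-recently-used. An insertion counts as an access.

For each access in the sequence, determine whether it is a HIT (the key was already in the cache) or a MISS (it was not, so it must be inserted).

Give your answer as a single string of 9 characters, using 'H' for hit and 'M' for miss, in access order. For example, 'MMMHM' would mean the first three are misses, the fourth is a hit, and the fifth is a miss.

Answer: MHHHHMHHH

Derivation:
LRU simulation (capacity=2):
  1. access 9: MISS. Cache (LRU->MRU): [9]
  2. access 9: HIT. Cache (LRU->MRU): [9]
  3. access 9: HIT. Cache (LRU->MRU): [9]
  4. access 9: HIT. Cache (LRU->MRU): [9]
  5. access 9: HIT. Cache (LRU->MRU): [9]
  6. access 93: MISS. Cache (LRU->MRU): [9 93]
  7. access 93: HIT. Cache (LRU->MRU): [9 93]
  8. access 9: HIT. Cache (LRU->MRU): [93 9]
  9. access 9: HIT. Cache (LRU->MRU): [93 9]
Total: 7 hits, 2 misses, 0 evictions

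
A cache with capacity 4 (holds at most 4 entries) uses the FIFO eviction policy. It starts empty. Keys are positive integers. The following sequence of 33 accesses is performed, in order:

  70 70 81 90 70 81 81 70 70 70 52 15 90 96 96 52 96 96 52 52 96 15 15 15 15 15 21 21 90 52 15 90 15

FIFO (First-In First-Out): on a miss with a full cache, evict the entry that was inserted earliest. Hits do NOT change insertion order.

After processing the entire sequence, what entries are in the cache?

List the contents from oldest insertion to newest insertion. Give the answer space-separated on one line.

Answer: 21 90 52 15

Derivation:
FIFO simulation (capacity=4):
  1. access 70: MISS. Cache (old->new): [70]
  2. access 70: HIT. Cache (old->new): [70]
  3. access 81: MISS. Cache (old->new): [70 81]
  4. access 90: MISS. Cache (old->new): [70 81 90]
  5. access 70: HIT. Cache (old->new): [70 81 90]
  6. access 81: HIT. Cache (old->new): [70 81 90]
  7. access 81: HIT. Cache (old->new): [70 81 90]
  8. access 70: HIT. Cache (old->new): [70 81 90]
  9. access 70: HIT. Cache (old->new): [70 81 90]
  10. access 70: HIT. Cache (old->new): [70 81 90]
  11. access 52: MISS. Cache (old->new): [70 81 90 52]
  12. access 15: MISS, evict 70. Cache (old->new): [81 90 52 15]
  13. access 90: HIT. Cache (old->new): [81 90 52 15]
  14. access 96: MISS, evict 81. Cache (old->new): [90 52 15 96]
  15. access 96: HIT. Cache (old->new): [90 52 15 96]
  16. access 52: HIT. Cache (old->new): [90 52 15 96]
  17. access 96: HIT. Cache (old->new): [90 52 15 96]
  18. access 96: HIT. Cache (old->new): [90 52 15 96]
  19. access 52: HIT. Cache (old->new): [90 52 15 96]
  20. access 52: HIT. Cache (old->new): [90 52 15 96]
  21. access 96: HIT. Cache (old->new): [90 52 15 96]
  22. access 15: HIT. Cache (old->new): [90 52 15 96]
  23. access 15: HIT. Cache (old->new): [90 52 15 96]
  24. access 15: HIT. Cache (old->new): [90 52 15 96]
  25. access 15: HIT. Cache (old->new): [90 52 15 96]
  26. access 15: HIT. Cache (old->new): [90 52 15 96]
  27. access 21: MISS, evict 90. Cache (old->new): [52 15 96 21]
  28. access 21: HIT. Cache (old->new): [52 15 96 21]
  29. access 90: MISS, evict 52. Cache (old->new): [15 96 21 90]
  30. access 52: MISS, evict 15. Cache (old->new): [96 21 90 52]
  31. access 15: MISS, evict 96. Cache (old->new): [21 90 52 15]
  32. access 90: HIT. Cache (old->new): [21 90 52 15]
  33. access 15: HIT. Cache (old->new): [21 90 52 15]
Total: 23 hits, 10 misses, 6 evictions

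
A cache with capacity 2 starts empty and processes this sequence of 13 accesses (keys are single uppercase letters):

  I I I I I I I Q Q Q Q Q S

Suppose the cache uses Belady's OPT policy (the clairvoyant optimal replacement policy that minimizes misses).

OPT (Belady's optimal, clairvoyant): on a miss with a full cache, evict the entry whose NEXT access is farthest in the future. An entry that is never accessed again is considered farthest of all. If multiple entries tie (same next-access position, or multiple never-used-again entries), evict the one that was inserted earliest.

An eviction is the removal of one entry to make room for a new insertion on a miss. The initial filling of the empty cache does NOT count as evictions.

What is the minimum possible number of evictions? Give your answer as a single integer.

Answer: 1

Derivation:
OPT (Belady) simulation (capacity=2):
  1. access I: MISS. Cache: [I]
  2. access I: HIT. Next use of I: step 3. Cache: [I]
  3. access I: HIT. Next use of I: step 4. Cache: [I]
  4. access I: HIT. Next use of I: step 5. Cache: [I]
  5. access I: HIT. Next use of I: step 6. Cache: [I]
  6. access I: HIT. Next use of I: step 7. Cache: [I]
  7. access I: HIT. Next use of I: never. Cache: [I]
  8. access Q: MISS. Cache: [I Q]
  9. access Q: HIT. Next use of Q: step 10. Cache: [I Q]
  10. access Q: HIT. Next use of Q: step 11. Cache: [I Q]
  11. access Q: HIT. Next use of Q: step 12. Cache: [I Q]
  12. access Q: HIT. Next use of Q: never. Cache: [I Q]
  13. access S: MISS, evict I (next use: never). Cache: [Q S]
Total: 10 hits, 3 misses, 1 evictions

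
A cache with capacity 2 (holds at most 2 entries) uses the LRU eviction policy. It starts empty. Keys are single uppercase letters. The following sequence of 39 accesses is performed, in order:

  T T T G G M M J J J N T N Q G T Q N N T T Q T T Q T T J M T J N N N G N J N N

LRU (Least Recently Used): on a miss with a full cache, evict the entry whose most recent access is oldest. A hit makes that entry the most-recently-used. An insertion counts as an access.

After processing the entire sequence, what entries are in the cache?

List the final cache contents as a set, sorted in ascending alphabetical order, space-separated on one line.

LRU simulation (capacity=2):
  1. access T: MISS. Cache (LRU->MRU): [T]
  2. access T: HIT. Cache (LRU->MRU): [T]
  3. access T: HIT. Cache (LRU->MRU): [T]
  4. access G: MISS. Cache (LRU->MRU): [T G]
  5. access G: HIT. Cache (LRU->MRU): [T G]
  6. access M: MISS, evict T. Cache (LRU->MRU): [G M]
  7. access M: HIT. Cache (LRU->MRU): [G M]
  8. access J: MISS, evict G. Cache (LRU->MRU): [M J]
  9. access J: HIT. Cache (LRU->MRU): [M J]
  10. access J: HIT. Cache (LRU->MRU): [M J]
  11. access N: MISS, evict M. Cache (LRU->MRU): [J N]
  12. access T: MISS, evict J. Cache (LRU->MRU): [N T]
  13. access N: HIT. Cache (LRU->MRU): [T N]
  14. access Q: MISS, evict T. Cache (LRU->MRU): [N Q]
  15. access G: MISS, evict N. Cache (LRU->MRU): [Q G]
  16. access T: MISS, evict Q. Cache (LRU->MRU): [G T]
  17. access Q: MISS, evict G. Cache (LRU->MRU): [T Q]
  18. access N: MISS, evict T. Cache (LRU->MRU): [Q N]
  19. access N: HIT. Cache (LRU->MRU): [Q N]
  20. access T: MISS, evict Q. Cache (LRU->MRU): [N T]
  21. access T: HIT. Cache (LRU->MRU): [N T]
  22. access Q: MISS, evict N. Cache (LRU->MRU): [T Q]
  23. access T: HIT. Cache (LRU->MRU): [Q T]
  24. access T: HIT. Cache (LRU->MRU): [Q T]
  25. access Q: HIT. Cache (LRU->MRU): [T Q]
  26. access T: HIT. Cache (LRU->MRU): [Q T]
  27. access T: HIT. Cache (LRU->MRU): [Q T]
  28. access J: MISS, evict Q. Cache (LRU->MRU): [T J]
  29. access M: MISS, evict T. Cache (LRU->MRU): [J M]
  30. access T: MISS, evict J. Cache (LRU->MRU): [M T]
  31. access J: MISS, evict M. Cache (LRU->MRU): [T J]
  32. access N: MISS, evict T. Cache (LRU->MRU): [J N]
  33. access N: HIT. Cache (LRU->MRU): [J N]
  34. access N: HIT. Cache (LRU->MRU): [J N]
  35. access G: MISS, evict J. Cache (LRU->MRU): [N G]
  36. access N: HIT. Cache (LRU->MRU): [G N]
  37. access J: MISS, evict G. Cache (LRU->MRU): [N J]
  38. access N: HIT. Cache (LRU->MRU): [J N]
  39. access N: HIT. Cache (LRU->MRU): [J N]
Total: 19 hits, 20 misses, 18 evictions

Answer: J N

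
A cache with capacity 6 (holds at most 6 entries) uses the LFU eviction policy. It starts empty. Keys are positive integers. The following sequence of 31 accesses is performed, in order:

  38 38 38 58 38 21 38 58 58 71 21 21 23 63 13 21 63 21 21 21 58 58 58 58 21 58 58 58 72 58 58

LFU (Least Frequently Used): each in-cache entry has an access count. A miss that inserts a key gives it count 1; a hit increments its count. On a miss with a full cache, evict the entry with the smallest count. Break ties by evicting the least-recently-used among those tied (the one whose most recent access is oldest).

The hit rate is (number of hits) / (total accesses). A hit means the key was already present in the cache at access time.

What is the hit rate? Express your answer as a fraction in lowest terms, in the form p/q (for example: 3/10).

LFU simulation (capacity=6):
  1. access 38: MISS. Cache: [38(c=1)]
  2. access 38: HIT, count now 2. Cache: [38(c=2)]
  3. access 38: HIT, count now 3. Cache: [38(c=3)]
  4. access 58: MISS. Cache: [58(c=1) 38(c=3)]
  5. access 38: HIT, count now 4. Cache: [58(c=1) 38(c=4)]
  6. access 21: MISS. Cache: [58(c=1) 21(c=1) 38(c=4)]
  7. access 38: HIT, count now 5. Cache: [58(c=1) 21(c=1) 38(c=5)]
  8. access 58: HIT, count now 2. Cache: [21(c=1) 58(c=2) 38(c=5)]
  9. access 58: HIT, count now 3. Cache: [21(c=1) 58(c=3) 38(c=5)]
  10. access 71: MISS. Cache: [21(c=1) 71(c=1) 58(c=3) 38(c=5)]
  11. access 21: HIT, count now 2. Cache: [71(c=1) 21(c=2) 58(c=3) 38(c=5)]
  12. access 21: HIT, count now 3. Cache: [71(c=1) 58(c=3) 21(c=3) 38(c=5)]
  13. access 23: MISS. Cache: [71(c=1) 23(c=1) 58(c=3) 21(c=3) 38(c=5)]
  14. access 63: MISS. Cache: [71(c=1) 23(c=1) 63(c=1) 58(c=3) 21(c=3) 38(c=5)]
  15. access 13: MISS, evict 71(c=1). Cache: [23(c=1) 63(c=1) 13(c=1) 58(c=3) 21(c=3) 38(c=5)]
  16. access 21: HIT, count now 4. Cache: [23(c=1) 63(c=1) 13(c=1) 58(c=3) 21(c=4) 38(c=5)]
  17. access 63: HIT, count now 2. Cache: [23(c=1) 13(c=1) 63(c=2) 58(c=3) 21(c=4) 38(c=5)]
  18. access 21: HIT, count now 5. Cache: [23(c=1) 13(c=1) 63(c=2) 58(c=3) 38(c=5) 21(c=5)]
  19. access 21: HIT, count now 6. Cache: [23(c=1) 13(c=1) 63(c=2) 58(c=3) 38(c=5) 21(c=6)]
  20. access 21: HIT, count now 7. Cache: [23(c=1) 13(c=1) 63(c=2) 58(c=3) 38(c=5) 21(c=7)]
  21. access 58: HIT, count now 4. Cache: [23(c=1) 13(c=1) 63(c=2) 58(c=4) 38(c=5) 21(c=7)]
  22. access 58: HIT, count now 5. Cache: [23(c=1) 13(c=1) 63(c=2) 38(c=5) 58(c=5) 21(c=7)]
  23. access 58: HIT, count now 6. Cache: [23(c=1) 13(c=1) 63(c=2) 38(c=5) 58(c=6) 21(c=7)]
  24. access 58: HIT, count now 7. Cache: [23(c=1) 13(c=1) 63(c=2) 38(c=5) 21(c=7) 58(c=7)]
  25. access 21: HIT, count now 8. Cache: [23(c=1) 13(c=1) 63(c=2) 38(c=5) 58(c=7) 21(c=8)]
  26. access 58: HIT, count now 8. Cache: [23(c=1) 13(c=1) 63(c=2) 38(c=5) 21(c=8) 58(c=8)]
  27. access 58: HIT, count now 9. Cache: [23(c=1) 13(c=1) 63(c=2) 38(c=5) 21(c=8) 58(c=9)]
  28. access 58: HIT, count now 10. Cache: [23(c=1) 13(c=1) 63(c=2) 38(c=5) 21(c=8) 58(c=10)]
  29. access 72: MISS, evict 23(c=1). Cache: [13(c=1) 72(c=1) 63(c=2) 38(c=5) 21(c=8) 58(c=10)]
  30. access 58: HIT, count now 11. Cache: [13(c=1) 72(c=1) 63(c=2) 38(c=5) 21(c=8) 58(c=11)]
  31. access 58: HIT, count now 12. Cache: [13(c=1) 72(c=1) 63(c=2) 38(c=5) 21(c=8) 58(c=12)]
Total: 23 hits, 8 misses, 2 evictions

Hit rate = 23/31

Answer: 23/31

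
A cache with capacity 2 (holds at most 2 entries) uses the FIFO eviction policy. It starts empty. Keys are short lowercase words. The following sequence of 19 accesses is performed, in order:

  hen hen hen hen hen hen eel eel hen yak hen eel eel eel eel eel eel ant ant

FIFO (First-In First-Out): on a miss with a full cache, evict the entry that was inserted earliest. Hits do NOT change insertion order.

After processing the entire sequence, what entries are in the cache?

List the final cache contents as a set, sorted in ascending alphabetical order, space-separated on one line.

Answer: ant eel

Derivation:
FIFO simulation (capacity=2):
  1. access hen: MISS. Cache (old->new): [hen]
  2. access hen: HIT. Cache (old->new): [hen]
  3. access hen: HIT. Cache (old->new): [hen]
  4. access hen: HIT. Cache (old->new): [hen]
  5. access hen: HIT. Cache (old->new): [hen]
  6. access hen: HIT. Cache (old->new): [hen]
  7. access eel: MISS. Cache (old->new): [hen eel]
  8. access eel: HIT. Cache (old->new): [hen eel]
  9. access hen: HIT. Cache (old->new): [hen eel]
  10. access yak: MISS, evict hen. Cache (old->new): [eel yak]
  11. access hen: MISS, evict eel. Cache (old->new): [yak hen]
  12. access eel: MISS, evict yak. Cache (old->new): [hen eel]
  13. access eel: HIT. Cache (old->new): [hen eel]
  14. access eel: HIT. Cache (old->new): [hen eel]
  15. access eel: HIT. Cache (old->new): [hen eel]
  16. access eel: HIT. Cache (old->new): [hen eel]
  17. access eel: HIT. Cache (old->new): [hen eel]
  18. access ant: MISS, evict hen. Cache (old->new): [eel ant]
  19. access ant: HIT. Cache (old->new): [eel ant]
Total: 13 hits, 6 misses, 4 evictions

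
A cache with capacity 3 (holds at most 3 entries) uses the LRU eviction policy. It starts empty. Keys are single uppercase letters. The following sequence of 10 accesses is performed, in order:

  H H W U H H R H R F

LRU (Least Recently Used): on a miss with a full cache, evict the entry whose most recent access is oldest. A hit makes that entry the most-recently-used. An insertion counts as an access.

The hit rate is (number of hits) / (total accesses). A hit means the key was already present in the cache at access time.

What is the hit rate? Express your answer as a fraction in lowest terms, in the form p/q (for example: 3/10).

Answer: 1/2

Derivation:
LRU simulation (capacity=3):
  1. access H: MISS. Cache (LRU->MRU): [H]
  2. access H: HIT. Cache (LRU->MRU): [H]
  3. access W: MISS. Cache (LRU->MRU): [H W]
  4. access U: MISS. Cache (LRU->MRU): [H W U]
  5. access H: HIT. Cache (LRU->MRU): [W U H]
  6. access H: HIT. Cache (LRU->MRU): [W U H]
  7. access R: MISS, evict W. Cache (LRU->MRU): [U H R]
  8. access H: HIT. Cache (LRU->MRU): [U R H]
  9. access R: HIT. Cache (LRU->MRU): [U H R]
  10. access F: MISS, evict U. Cache (LRU->MRU): [H R F]
Total: 5 hits, 5 misses, 2 evictions

Hit rate = 5/10 = 1/2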